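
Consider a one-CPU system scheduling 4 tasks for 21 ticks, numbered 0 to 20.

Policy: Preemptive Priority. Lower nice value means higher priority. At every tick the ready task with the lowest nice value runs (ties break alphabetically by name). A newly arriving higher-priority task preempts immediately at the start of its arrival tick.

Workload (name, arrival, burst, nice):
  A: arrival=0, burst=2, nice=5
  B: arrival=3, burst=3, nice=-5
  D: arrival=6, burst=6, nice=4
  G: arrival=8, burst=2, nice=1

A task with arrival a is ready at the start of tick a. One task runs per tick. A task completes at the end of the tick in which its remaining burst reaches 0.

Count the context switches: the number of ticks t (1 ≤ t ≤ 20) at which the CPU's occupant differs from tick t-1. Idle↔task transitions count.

t=0: ready={A} → run A
t=1: ready={A} → run A
t=2: (idle)
t=3: ready={B} → run B
t=4: ready={B} → run B
t=5: ready={B} → run B
t=6: ready={D} → run D
t=7: ready={D} → run D
t=8: ready={D,G} → run G
t=9: ready={D,G} → run G
t=10: ready={D} → run D
t=11: ready={D} → run D
t=12: ready={D} → run D
t=13: ready={D} → run D
t=14: (idle)
t=15: (idle)
t=16: (idle)
t=17: (idle)
t=18: (idle)
t=19: (idle)
t=20: (idle)

context switches = 6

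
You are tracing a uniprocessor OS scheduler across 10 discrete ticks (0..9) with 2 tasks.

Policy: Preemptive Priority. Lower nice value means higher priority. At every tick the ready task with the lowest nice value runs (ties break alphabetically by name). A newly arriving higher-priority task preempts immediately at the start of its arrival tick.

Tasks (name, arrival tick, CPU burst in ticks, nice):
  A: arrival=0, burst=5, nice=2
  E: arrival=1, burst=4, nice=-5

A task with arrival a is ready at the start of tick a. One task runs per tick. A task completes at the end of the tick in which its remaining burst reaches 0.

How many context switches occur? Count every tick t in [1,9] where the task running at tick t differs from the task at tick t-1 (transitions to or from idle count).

context switches = 3

t=0: ready={A} → run A
t=1: ready={A,E} → run E
t=2: ready={A,E} → run E
t=3: ready={A,E} → run E
t=4: ready={A,E} → run E
t=5: ready={A} → run A
t=6: ready={A} → run A
t=7: ready={A} → run A
t=8: ready={A} → run A
t=9: (idle)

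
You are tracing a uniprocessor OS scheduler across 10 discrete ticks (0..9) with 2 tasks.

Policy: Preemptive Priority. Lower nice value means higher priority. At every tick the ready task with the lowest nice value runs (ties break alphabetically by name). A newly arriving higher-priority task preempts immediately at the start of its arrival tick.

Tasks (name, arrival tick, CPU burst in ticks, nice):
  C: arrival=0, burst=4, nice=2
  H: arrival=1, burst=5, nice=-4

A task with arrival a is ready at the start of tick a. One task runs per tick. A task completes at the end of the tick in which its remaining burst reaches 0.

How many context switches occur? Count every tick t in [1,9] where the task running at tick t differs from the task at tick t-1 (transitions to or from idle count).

context switches = 3

t=0: ready={C} → run C
t=1: ready={C,H} → run H
t=2: ready={C,H} → run H
t=3: ready={C,H} → run H
t=4: ready={C,H} → run H
t=5: ready={C,H} → run H
t=6: ready={C} → run C
t=7: ready={C} → run C
t=8: ready={C} → run C
t=9: (idle)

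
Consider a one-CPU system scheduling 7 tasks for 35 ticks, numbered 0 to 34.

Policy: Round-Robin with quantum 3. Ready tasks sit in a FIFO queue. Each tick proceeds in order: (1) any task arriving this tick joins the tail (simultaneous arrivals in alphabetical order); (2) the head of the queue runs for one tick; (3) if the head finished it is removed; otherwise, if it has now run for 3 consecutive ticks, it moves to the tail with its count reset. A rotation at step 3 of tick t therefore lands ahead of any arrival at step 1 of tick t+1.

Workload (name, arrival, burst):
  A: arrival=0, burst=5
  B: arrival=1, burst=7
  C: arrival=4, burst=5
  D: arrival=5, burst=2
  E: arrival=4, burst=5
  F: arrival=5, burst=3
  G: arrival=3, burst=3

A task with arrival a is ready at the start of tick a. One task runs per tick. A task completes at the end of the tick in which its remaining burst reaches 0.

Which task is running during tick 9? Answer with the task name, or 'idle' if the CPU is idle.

running at tick 9 = G

t=0: queue=[A] q_used=0 → run A
t=1: queue=[A,B] q_used=1 → run A
t=2: queue=[A,B] q_used=2 → run A
t=3: queue=[B,A,G] q_used=0 → run B
t=4: queue=[B,A,G,C,E] q_used=1 → run B
t=5: queue=[B,A,G,C,E,D,F] q_used=2 → run B
t=6: queue=[A,G,C,E,D,F,B] q_used=0 → run A
t=7: queue=[A,G,C,E,D,F,B] q_used=1 → run A
t=8: queue=[G,C,E,D,F,B] q_used=0 → run G
t=9: queue=[G,C,E,D,F,B] q_used=1 → run G
t=10: queue=[G,C,E,D,F,B] q_used=2 → run G
t=11: queue=[C,E,D,F,B] q_used=0 → run C
t=12: queue=[C,E,D,F,B] q_used=1 → run C
t=13: queue=[C,E,D,F,B] q_used=2 → run C
t=14: queue=[E,D,F,B,C] q_used=0 → run E
t=15: queue=[E,D,F,B,C] q_used=1 → run E
t=16: queue=[E,D,F,B,C] q_used=2 → run E
t=17: queue=[D,F,B,C,E] q_used=0 → run D
t=18: queue=[D,F,B,C,E] q_used=1 → run D
t=19: queue=[F,B,C,E] q_used=0 → run F
t=20: queue=[F,B,C,E] q_used=1 → run F
t=21: queue=[F,B,C,E] q_used=2 → run F
t=22: queue=[B,C,E] q_used=0 → run B
t=23: queue=[B,C,E] q_used=1 → run B
t=24: queue=[B,C,E] q_used=2 → run B
t=25: queue=[C,E,B] q_used=0 → run C
t=26: queue=[C,E,B] q_used=1 → run C
t=27: queue=[E,B] q_used=0 → run E
t=28: queue=[E,B] q_used=1 → run E
t=29: queue=[B] q_used=0 → run B
t=30: (idle)
t=31: (idle)
t=32: (idle)
t=33: (idle)
t=34: (idle)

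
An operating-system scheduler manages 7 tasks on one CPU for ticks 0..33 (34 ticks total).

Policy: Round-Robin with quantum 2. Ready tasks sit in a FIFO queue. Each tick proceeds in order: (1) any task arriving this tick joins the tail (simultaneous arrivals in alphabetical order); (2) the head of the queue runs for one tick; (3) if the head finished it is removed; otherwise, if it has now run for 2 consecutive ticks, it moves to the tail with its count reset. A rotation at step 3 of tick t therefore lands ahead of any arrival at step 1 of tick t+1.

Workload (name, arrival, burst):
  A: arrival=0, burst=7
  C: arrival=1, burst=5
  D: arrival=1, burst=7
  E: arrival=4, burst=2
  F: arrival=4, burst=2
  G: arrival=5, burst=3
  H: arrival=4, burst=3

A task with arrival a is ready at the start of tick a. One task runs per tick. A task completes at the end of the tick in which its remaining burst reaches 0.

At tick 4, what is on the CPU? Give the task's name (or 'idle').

t=0: queue=[A] q_used=0 → run A
t=1: queue=[A,C,D] q_used=1 → run A
t=2: queue=[C,D,A] q_used=0 → run C
t=3: queue=[C,D,A] q_used=1 → run C
t=4: queue=[D,A,C,E,F,H] q_used=0 → run D
t=5: queue=[D,A,C,E,F,H,G] q_used=1 → run D
t=6: queue=[A,C,E,F,H,G,D] q_used=0 → run A
t=7: queue=[A,C,E,F,H,G,D] q_used=1 → run A
t=8: queue=[C,E,F,H,G,D,A] q_used=0 → run C
t=9: queue=[C,E,F,H,G,D,A] q_used=1 → run C
t=10: queue=[E,F,H,G,D,A,C] q_used=0 → run E
t=11: queue=[E,F,H,G,D,A,C] q_used=1 → run E
t=12: queue=[F,H,G,D,A,C] q_used=0 → run F
t=13: queue=[F,H,G,D,A,C] q_used=1 → run F
t=14: queue=[H,G,D,A,C] q_used=0 → run H
t=15: queue=[H,G,D,A,C] q_used=1 → run H
t=16: queue=[G,D,A,C,H] q_used=0 → run G
t=17: queue=[G,D,A,C,H] q_used=1 → run G
t=18: queue=[D,A,C,H,G] q_used=0 → run D
t=19: queue=[D,A,C,H,G] q_used=1 → run D
t=20: queue=[A,C,H,G,D] q_used=0 → run A
t=21: queue=[A,C,H,G,D] q_used=1 → run A
t=22: queue=[C,H,G,D,A] q_used=0 → run C
t=23: queue=[H,G,D,A] q_used=0 → run H
t=24: queue=[G,D,A] q_used=0 → run G
t=25: queue=[D,A] q_used=0 → run D
t=26: queue=[D,A] q_used=1 → run D
t=27: queue=[A,D] q_used=0 → run A
t=28: queue=[D] q_used=0 → run D
t=29: (idle)
t=30: (idle)
t=31: (idle)
t=32: (idle)
t=33: (idle)

running at tick 4 = D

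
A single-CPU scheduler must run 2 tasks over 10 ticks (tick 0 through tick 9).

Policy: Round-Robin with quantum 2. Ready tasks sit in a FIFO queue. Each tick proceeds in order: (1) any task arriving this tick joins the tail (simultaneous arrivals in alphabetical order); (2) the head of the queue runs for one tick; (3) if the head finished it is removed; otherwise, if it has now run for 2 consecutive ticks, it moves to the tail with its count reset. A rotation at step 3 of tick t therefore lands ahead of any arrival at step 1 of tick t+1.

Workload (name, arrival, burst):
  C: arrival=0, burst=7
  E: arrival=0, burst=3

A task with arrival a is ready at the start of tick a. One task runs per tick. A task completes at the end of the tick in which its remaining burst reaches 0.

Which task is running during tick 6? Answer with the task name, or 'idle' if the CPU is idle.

running at tick 6 = E

t=0: queue=[C,E] q_used=0 → run C
t=1: queue=[C,E] q_used=1 → run C
t=2: queue=[E,C] q_used=0 → run E
t=3: queue=[E,C] q_used=1 → run E
t=4: queue=[C,E] q_used=0 → run C
t=5: queue=[C,E] q_used=1 → run C
t=6: queue=[E,C] q_used=0 → run E
t=7: queue=[C] q_used=0 → run C
t=8: queue=[C] q_used=1 → run C
t=9: queue=[C] q_used=0 → run C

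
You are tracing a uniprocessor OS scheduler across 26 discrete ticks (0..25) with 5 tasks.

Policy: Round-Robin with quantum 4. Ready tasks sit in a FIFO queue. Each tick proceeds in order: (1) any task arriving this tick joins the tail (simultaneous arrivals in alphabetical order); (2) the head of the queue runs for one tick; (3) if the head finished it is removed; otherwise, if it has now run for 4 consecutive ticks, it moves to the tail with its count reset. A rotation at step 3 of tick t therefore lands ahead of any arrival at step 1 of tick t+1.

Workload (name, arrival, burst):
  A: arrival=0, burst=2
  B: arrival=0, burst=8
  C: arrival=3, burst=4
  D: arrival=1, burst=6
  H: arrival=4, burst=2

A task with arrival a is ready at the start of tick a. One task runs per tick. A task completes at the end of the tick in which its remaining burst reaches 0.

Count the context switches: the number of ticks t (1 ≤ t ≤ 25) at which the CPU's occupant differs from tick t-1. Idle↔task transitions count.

t=0: queue=[A,B] q_used=0 → run A
t=1: queue=[A,B,D] q_used=1 → run A
t=2: queue=[B,D] q_used=0 → run B
t=3: queue=[B,D,C] q_used=1 → run B
t=4: queue=[B,D,C,H] q_used=2 → run B
t=5: queue=[B,D,C,H] q_used=3 → run B
t=6: queue=[D,C,H,B] q_used=0 → run D
t=7: queue=[D,C,H,B] q_used=1 → run D
t=8: queue=[D,C,H,B] q_used=2 → run D
t=9: queue=[D,C,H,B] q_used=3 → run D
t=10: queue=[C,H,B,D] q_used=0 → run C
t=11: queue=[C,H,B,D] q_used=1 → run C
t=12: queue=[C,H,B,D] q_used=2 → run C
t=13: queue=[C,H,B,D] q_used=3 → run C
t=14: queue=[H,B,D] q_used=0 → run H
t=15: queue=[H,B,D] q_used=1 → run H
t=16: queue=[B,D] q_used=0 → run B
t=17: queue=[B,D] q_used=1 → run B
t=18: queue=[B,D] q_used=2 → run B
t=19: queue=[B,D] q_used=3 → run B
t=20: queue=[D] q_used=0 → run D
t=21: queue=[D] q_used=1 → run D
t=22: (idle)
t=23: (idle)
t=24: (idle)
t=25: (idle)

context switches = 7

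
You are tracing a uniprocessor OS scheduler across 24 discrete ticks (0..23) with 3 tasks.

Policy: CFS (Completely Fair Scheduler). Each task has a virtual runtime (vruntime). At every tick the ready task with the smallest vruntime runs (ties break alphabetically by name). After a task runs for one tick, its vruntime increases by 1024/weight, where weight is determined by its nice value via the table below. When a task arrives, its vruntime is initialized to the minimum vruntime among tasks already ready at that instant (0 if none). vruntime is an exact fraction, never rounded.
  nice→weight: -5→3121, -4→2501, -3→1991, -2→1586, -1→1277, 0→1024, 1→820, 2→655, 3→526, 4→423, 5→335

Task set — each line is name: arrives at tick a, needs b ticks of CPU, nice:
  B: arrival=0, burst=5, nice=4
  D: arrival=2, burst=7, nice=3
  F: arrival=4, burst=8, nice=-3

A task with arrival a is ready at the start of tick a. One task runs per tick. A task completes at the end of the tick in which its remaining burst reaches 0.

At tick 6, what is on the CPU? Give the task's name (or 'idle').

t=0: vr[B=0] → run B
t=1: vr[B=1024/423] → run B
t=2: vr[B=2048/423 D=2048/423] → run B
t=3: vr[B=1024/141 D=2048/423] → run D
t=4: vr[B=1024/141 D=755200/111249 F=755200/111249] → run D
t=5: vr[B=1024/141 D=971776/111249 F=755200/111249] → run F
t=6: vr[B=1024/141 D=971776/111249 F=1617522176/221496759] → run B
t=7: vr[B=4096/423 D=971776/111249 F=1617522176/221496759] → run F
t=8: vr[B=4096/423 D=971776/111249 F=1731441152/221496759] → run F
t=9: vr[B=4096/423 D=971776/111249 F=1845360128/221496759] → run F
t=10: vr[B=4096/423 D=971776/111249 F=1959279104/221496759] → run D
t=11: vr[B=4096/423 D=1188352/111249 F=1959279104/221496759] → run F
t=12: vr[B=4096/423 D=1188352/111249 F=2073198080/221496759] → run F
t=13: vr[B=4096/423 D=1188352/111249 F=2187117056/221496759] → run B
t=14: vr[D=1188352/111249 F=2187117056/221496759] → run F
t=15: vr[D=1188352/111249 F=2301036032/221496759] → run F
t=16: vr[D=1188352/111249] → run D
t=17: vr[D=1404928/111249] → run D
t=18: vr[D=1621504/111249] → run D
t=19: vr[D=1838080/111249] → run D
t=20: (idle)
t=21: (idle)
t=22: (idle)
t=23: (idle)

running at tick 6 = B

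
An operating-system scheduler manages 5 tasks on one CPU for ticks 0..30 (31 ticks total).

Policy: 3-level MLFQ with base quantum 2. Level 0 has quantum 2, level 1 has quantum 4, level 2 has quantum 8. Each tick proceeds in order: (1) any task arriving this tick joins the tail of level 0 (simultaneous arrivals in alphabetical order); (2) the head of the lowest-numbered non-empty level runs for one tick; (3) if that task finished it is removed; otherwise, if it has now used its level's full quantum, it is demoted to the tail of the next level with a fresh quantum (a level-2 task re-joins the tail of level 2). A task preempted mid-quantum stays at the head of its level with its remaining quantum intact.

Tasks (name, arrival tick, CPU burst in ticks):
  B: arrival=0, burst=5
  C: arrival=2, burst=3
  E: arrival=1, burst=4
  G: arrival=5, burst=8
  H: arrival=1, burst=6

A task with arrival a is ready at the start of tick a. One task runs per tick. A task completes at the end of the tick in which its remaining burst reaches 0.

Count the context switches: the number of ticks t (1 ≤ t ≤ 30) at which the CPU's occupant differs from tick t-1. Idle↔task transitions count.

context switches = 10

t=0: L0/L1/L2 = B/-/- → run B
t=1: L0/L1/L2 = BEH/-/- → run B
t=2: L0/L1/L2 = EHC/B/- → run E
t=3: L0/L1/L2 = EHC/B/- → run E
t=4: L0/L1/L2 = HC/BE/- → run H
t=5: L0/L1/L2 = HCG/BE/- → run H
t=6: L0/L1/L2 = CG/BEH/- → run C
t=7: L0/L1/L2 = CG/BEH/- → run C
t=8: L0/L1/L2 = G/BEHC/- → run G
t=9: L0/L1/L2 = G/BEHC/- → run G
t=10: L0/L1/L2 = -/BEHCG/- → run B
t=11: L0/L1/L2 = -/BEHCG/- → run B
t=12: L0/L1/L2 = -/BEHCG/- → run B
t=13: L0/L1/L2 = -/EHCG/- → run E
t=14: L0/L1/L2 = -/EHCG/- → run E
t=15: L0/L1/L2 = -/HCG/- → run H
t=16: L0/L1/L2 = -/HCG/- → run H
t=17: L0/L1/L2 = -/HCG/- → run H
t=18: L0/L1/L2 = -/HCG/- → run H
t=19: L0/L1/L2 = -/CG/- → run C
t=20: L0/L1/L2 = -/G/- → run G
t=21: L0/L1/L2 = -/G/- → run G
t=22: L0/L1/L2 = -/G/- → run G
t=23: L0/L1/L2 = -/G/- → run G
t=24: L0/L1/L2 = -/-/G → run G
t=25: L0/L1/L2 = -/-/G → run G
t=26: (idle)
t=27: (idle)
t=28: (idle)
t=29: (idle)
t=30: (idle)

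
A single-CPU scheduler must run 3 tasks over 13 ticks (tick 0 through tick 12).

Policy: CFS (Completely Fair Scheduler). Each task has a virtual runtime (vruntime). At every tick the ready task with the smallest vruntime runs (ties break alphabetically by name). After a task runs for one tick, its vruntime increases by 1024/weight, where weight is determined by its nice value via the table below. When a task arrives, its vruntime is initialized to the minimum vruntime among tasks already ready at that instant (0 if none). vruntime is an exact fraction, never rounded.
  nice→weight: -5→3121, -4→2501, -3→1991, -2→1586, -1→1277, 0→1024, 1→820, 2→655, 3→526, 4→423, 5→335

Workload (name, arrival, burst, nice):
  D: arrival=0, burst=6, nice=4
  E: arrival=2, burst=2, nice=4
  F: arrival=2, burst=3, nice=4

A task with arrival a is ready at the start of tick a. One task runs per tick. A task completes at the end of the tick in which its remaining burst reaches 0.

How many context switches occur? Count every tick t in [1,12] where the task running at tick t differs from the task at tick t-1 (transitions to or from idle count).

t=0: vr[D=0] → run D
t=1: vr[D=1024/423] → run D
t=2: vr[D=2048/423 E=2048/423 F=2048/423] → run D
t=3: vr[D=1024/141 E=2048/423 F=2048/423] → run E
t=4: vr[D=1024/141 E=1024/141 F=2048/423] → run F
t=5: vr[D=1024/141 E=1024/141 F=1024/141] → run D
t=6: vr[D=4096/423 E=1024/141 F=1024/141] → run E
t=7: vr[D=4096/423 F=1024/141] → run F
t=8: vr[D=4096/423 F=4096/423] → run D
t=9: vr[D=5120/423 F=4096/423] → run F
t=10: vr[D=5120/423] → run D
t=11: (idle)
t=12: (idle)

context switches = 9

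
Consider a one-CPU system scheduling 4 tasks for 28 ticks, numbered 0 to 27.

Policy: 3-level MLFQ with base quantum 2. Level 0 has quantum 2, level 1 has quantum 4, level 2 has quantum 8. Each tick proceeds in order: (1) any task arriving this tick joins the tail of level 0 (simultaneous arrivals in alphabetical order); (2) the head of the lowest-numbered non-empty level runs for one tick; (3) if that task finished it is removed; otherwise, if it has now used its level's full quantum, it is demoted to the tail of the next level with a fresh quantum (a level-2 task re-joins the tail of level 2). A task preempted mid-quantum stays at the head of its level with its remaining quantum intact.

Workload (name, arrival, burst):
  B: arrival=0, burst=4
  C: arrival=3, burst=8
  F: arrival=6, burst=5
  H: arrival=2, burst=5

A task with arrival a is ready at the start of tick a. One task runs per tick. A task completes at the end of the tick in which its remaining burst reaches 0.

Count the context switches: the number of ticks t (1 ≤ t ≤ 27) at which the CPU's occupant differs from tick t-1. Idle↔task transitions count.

t=0: L0/L1/L2 = B/-/- → run B
t=1: L0/L1/L2 = B/-/- → run B
t=2: L0/L1/L2 = H/B/- → run H
t=3: L0/L1/L2 = HC/B/- → run H
t=4: L0/L1/L2 = C/BH/- → run C
t=5: L0/L1/L2 = C/BH/- → run C
t=6: L0/L1/L2 = F/BHC/- → run F
t=7: L0/L1/L2 = F/BHC/- → run F
t=8: L0/L1/L2 = -/BHCF/- → run B
t=9: L0/L1/L2 = -/BHCF/- → run B
t=10: L0/L1/L2 = -/HCF/- → run H
t=11: L0/L1/L2 = -/HCF/- → run H
t=12: L0/L1/L2 = -/HCF/- → run H
t=13: L0/L1/L2 = -/CF/- → run C
t=14: L0/L1/L2 = -/CF/- → run C
t=15: L0/L1/L2 = -/CF/- → run C
t=16: L0/L1/L2 = -/CF/- → run C
t=17: L0/L1/L2 = -/F/C → run F
t=18: L0/L1/L2 = -/F/C → run F
t=19: L0/L1/L2 = -/F/C → run F
t=20: L0/L1/L2 = -/-/C → run C
t=21: L0/L1/L2 = -/-/C → run C
t=22: (idle)
t=23: (idle)
t=24: (idle)
t=25: (idle)
t=26: (idle)
t=27: (idle)

context switches = 9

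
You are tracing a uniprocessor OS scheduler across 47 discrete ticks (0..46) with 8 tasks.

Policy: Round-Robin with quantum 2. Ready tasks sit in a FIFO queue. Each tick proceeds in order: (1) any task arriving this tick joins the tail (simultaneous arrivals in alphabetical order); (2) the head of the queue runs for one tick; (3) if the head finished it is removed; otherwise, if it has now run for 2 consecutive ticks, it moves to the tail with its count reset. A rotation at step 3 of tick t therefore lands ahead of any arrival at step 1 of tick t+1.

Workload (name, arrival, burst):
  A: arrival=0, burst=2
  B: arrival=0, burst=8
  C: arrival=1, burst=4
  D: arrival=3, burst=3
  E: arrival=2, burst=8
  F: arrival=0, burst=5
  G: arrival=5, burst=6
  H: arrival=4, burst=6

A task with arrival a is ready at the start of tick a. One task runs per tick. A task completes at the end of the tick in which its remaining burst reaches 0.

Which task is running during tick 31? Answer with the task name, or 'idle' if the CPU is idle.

t=0: queue=[A,B,F] q_used=0 → run A
t=1: queue=[A,B,F,C] q_used=1 → run A
t=2: queue=[B,F,C,E] q_used=0 → run B
t=3: queue=[B,F,C,E,D] q_used=1 → run B
t=4: queue=[F,C,E,D,B,H] q_used=0 → run F
t=5: queue=[F,C,E,D,B,H,G] q_used=1 → run F
t=6: queue=[C,E,D,B,H,G,F] q_used=0 → run C
t=7: queue=[C,E,D,B,H,G,F] q_used=1 → run C
t=8: queue=[E,D,B,H,G,F,C] q_used=0 → run E
t=9: queue=[E,D,B,H,G,F,C] q_used=1 → run E
t=10: queue=[D,B,H,G,F,C,E] q_used=0 → run D
t=11: queue=[D,B,H,G,F,C,E] q_used=1 → run D
t=12: queue=[B,H,G,F,C,E,D] q_used=0 → run B
t=13: queue=[B,H,G,F,C,E,D] q_used=1 → run B
t=14: queue=[H,G,F,C,E,D,B] q_used=0 → run H
t=15: queue=[H,G,F,C,E,D,B] q_used=1 → run H
t=16: queue=[G,F,C,E,D,B,H] q_used=0 → run G
t=17: queue=[G,F,C,E,D,B,H] q_used=1 → run G
t=18: queue=[F,C,E,D,B,H,G] q_used=0 → run F
t=19: queue=[F,C,E,D,B,H,G] q_used=1 → run F
t=20: queue=[C,E,D,B,H,G,F] q_used=0 → run C
t=21: queue=[C,E,D,B,H,G,F] q_used=1 → run C
t=22: queue=[E,D,B,H,G,F] q_used=0 → run E
t=23: queue=[E,D,B,H,G,F] q_used=1 → run E
t=24: queue=[D,B,H,G,F,E] q_used=0 → run D
t=25: queue=[B,H,G,F,E] q_used=0 → run B
t=26: queue=[B,H,G,F,E] q_used=1 → run B
t=27: queue=[H,G,F,E,B] q_used=0 → run H
t=28: queue=[H,G,F,E,B] q_used=1 → run H
t=29: queue=[G,F,E,B,H] q_used=0 → run G
t=30: queue=[G,F,E,B,H] q_used=1 → run G
t=31: queue=[F,E,B,H,G] q_used=0 → run F
t=32: queue=[E,B,H,G] q_used=0 → run E
t=33: queue=[E,B,H,G] q_used=1 → run E
t=34: queue=[B,H,G,E] q_used=0 → run B
t=35: queue=[B,H,G,E] q_used=1 → run B
t=36: queue=[H,G,E] q_used=0 → run H
t=37: queue=[H,G,E] q_used=1 → run H
t=38: queue=[G,E] q_used=0 → run G
t=39: queue=[G,E] q_used=1 → run G
t=40: queue=[E] q_used=0 → run E
t=41: queue=[E] q_used=1 → run E
t=42: (idle)
t=43: (idle)
t=44: (idle)
t=45: (idle)
t=46: (idle)

running at tick 31 = F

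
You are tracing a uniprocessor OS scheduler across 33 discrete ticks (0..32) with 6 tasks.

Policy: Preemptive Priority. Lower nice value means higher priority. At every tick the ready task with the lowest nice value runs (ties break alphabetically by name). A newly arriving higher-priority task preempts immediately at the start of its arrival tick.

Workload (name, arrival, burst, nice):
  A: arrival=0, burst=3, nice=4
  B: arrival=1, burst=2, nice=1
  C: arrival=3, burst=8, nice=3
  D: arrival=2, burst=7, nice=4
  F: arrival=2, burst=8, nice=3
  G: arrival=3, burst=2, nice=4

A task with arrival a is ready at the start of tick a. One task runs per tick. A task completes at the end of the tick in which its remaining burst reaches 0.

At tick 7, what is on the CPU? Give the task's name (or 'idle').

running at tick 7 = C

t=0: ready={A} → run A
t=1: ready={A,B} → run B
t=2: ready={A,B,D,F} → run B
t=3: ready={A,C,D,F,G} → run C
t=4: ready={A,C,D,F,G} → run C
t=5: ready={A,C,D,F,G} → run C
t=6: ready={A,C,D,F,G} → run C
t=7: ready={A,C,D,F,G} → run C
t=8: ready={A,C,D,F,G} → run C
t=9: ready={A,C,D,F,G} → run C
t=10: ready={A,C,D,F,G} → run C
t=11: ready={A,D,F,G} → run F
t=12: ready={A,D,F,G} → run F
t=13: ready={A,D,F,G} → run F
t=14: ready={A,D,F,G} → run F
t=15: ready={A,D,F,G} → run F
t=16: ready={A,D,F,G} → run F
t=17: ready={A,D,F,G} → run F
t=18: ready={A,D,F,G} → run F
t=19: ready={A,D,G} → run A
t=20: ready={A,D,G} → run A
t=21: ready={D,G} → run D
t=22: ready={D,G} → run D
t=23: ready={D,G} → run D
t=24: ready={D,G} → run D
t=25: ready={D,G} → run D
t=26: ready={D,G} → run D
t=27: ready={D,G} → run D
t=28: ready={G} → run G
t=29: ready={G} → run G
t=30: (idle)
t=31: (idle)
t=32: (idle)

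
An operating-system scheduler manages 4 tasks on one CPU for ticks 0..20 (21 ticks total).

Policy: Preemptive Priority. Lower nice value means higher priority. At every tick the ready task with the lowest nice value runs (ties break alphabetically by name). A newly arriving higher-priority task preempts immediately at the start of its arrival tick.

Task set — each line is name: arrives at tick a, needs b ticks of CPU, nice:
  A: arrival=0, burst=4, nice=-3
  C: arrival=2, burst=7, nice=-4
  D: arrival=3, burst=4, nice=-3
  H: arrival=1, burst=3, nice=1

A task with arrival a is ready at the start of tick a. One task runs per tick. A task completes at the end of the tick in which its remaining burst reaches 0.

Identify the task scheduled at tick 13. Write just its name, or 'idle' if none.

t=0: ready={A} → run A
t=1: ready={A,H} → run A
t=2: ready={A,C,H} → run C
t=3: ready={A,C,D,H} → run C
t=4: ready={A,C,D,H} → run C
t=5: ready={A,C,D,H} → run C
t=6: ready={A,C,D,H} → run C
t=7: ready={A,C,D,H} → run C
t=8: ready={A,C,D,H} → run C
t=9: ready={A,D,H} → run A
t=10: ready={A,D,H} → run A
t=11: ready={D,H} → run D
t=12: ready={D,H} → run D
t=13: ready={D,H} → run D
t=14: ready={D,H} → run D
t=15: ready={H} → run H
t=16: ready={H} → run H
t=17: ready={H} → run H
t=18: (idle)
t=19: (idle)
t=20: (idle)

running at tick 13 = D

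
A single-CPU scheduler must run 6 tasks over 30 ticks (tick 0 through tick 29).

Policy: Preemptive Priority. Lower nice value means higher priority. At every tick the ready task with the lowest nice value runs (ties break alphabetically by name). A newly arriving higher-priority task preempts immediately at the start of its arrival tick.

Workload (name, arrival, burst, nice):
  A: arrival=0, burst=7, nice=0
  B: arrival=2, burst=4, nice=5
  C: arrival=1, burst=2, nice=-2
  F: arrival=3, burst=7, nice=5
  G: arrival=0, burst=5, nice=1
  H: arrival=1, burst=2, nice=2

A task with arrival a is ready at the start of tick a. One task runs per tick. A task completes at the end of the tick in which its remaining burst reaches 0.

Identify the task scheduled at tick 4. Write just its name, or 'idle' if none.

running at tick 4 = A

t=0: ready={A,G} → run A
t=1: ready={A,C,G,H} → run C
t=2: ready={A,B,C,G,H} → run C
t=3: ready={A,B,F,G,H} → run A
t=4: ready={A,B,F,G,H} → run A
t=5: ready={A,B,F,G,H} → run A
t=6: ready={A,B,F,G,H} → run A
t=7: ready={A,B,F,G,H} → run A
t=8: ready={A,B,F,G,H} → run A
t=9: ready={B,F,G,H} → run G
t=10: ready={B,F,G,H} → run G
t=11: ready={B,F,G,H} → run G
t=12: ready={B,F,G,H} → run G
t=13: ready={B,F,G,H} → run G
t=14: ready={B,F,H} → run H
t=15: ready={B,F,H} → run H
t=16: ready={B,F} → run B
t=17: ready={B,F} → run B
t=18: ready={B,F} → run B
t=19: ready={B,F} → run B
t=20: ready={F} → run F
t=21: ready={F} → run F
t=22: ready={F} → run F
t=23: ready={F} → run F
t=24: ready={F} → run F
t=25: ready={F} → run F
t=26: ready={F} → run F
t=27: (idle)
t=28: (idle)
t=29: (idle)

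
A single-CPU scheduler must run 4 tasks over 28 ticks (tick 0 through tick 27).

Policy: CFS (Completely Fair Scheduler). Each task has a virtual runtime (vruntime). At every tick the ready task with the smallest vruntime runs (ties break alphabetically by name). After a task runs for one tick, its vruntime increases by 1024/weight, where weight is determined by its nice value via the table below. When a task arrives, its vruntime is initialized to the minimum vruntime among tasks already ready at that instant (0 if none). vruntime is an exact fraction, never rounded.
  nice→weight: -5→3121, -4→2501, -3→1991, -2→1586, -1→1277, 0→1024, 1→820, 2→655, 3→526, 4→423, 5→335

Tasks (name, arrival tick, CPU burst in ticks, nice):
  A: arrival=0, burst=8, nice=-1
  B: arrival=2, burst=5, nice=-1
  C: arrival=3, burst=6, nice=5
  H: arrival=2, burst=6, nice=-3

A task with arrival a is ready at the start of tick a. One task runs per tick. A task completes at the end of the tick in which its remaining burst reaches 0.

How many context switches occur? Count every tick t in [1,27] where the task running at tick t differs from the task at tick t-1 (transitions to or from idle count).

context switches = 18

t=0: vr[A=0] → run A
t=1: vr[A=1024/1277] → run A
t=2: vr[A=2048/1277 B=2048/1277 H=2048/1277] → run A
t=3: vr[A=3072/1277 B=2048/1277 C=2048/1277 H=2048/1277] → run B
t=4: vr[A=3072/1277 B=3072/1277 C=2048/1277 H=2048/1277] → run C
t=5: vr[A=3072/1277 B=3072/1277 C=1993728/427795 H=2048/1277] → run H
t=6: vr[A=3072/1277 B=3072/1277 C=1993728/427795 H=5385216/2542507] → run H
t=7: vr[A=3072/1277 B=3072/1277 C=1993728/427795 H=6692864/2542507] → run A
t=8: vr[A=4096/1277 B=3072/1277 C=1993728/427795 H=6692864/2542507] → run B
t=9: vr[A=4096/1277 B=4096/1277 C=1993728/427795 H=6692864/2542507] → run H
t=10: vr[A=4096/1277 B=4096/1277 C=1993728/427795 H=8000512/2542507] → run H
t=11: vr[A=4096/1277 B=4096/1277 C=1993728/427795 H=9308160/2542507] → run A
t=12: vr[A=5120/1277 B=4096/1277 C=1993728/427795 H=9308160/2542507] → run B
t=13: vr[A=5120/1277 B=5120/1277 C=1993728/427795 H=9308160/2542507] → run H
t=14: vr[A=5120/1277 B=5120/1277 C=1993728/427795 H=10615808/2542507] → run A
t=15: vr[A=6144/1277 B=5120/1277 C=1993728/427795 H=10615808/2542507] → run B
t=16: vr[A=6144/1277 B=6144/1277 C=1993728/427795 H=10615808/2542507] → run H
t=17: vr[A=6144/1277 B=6144/1277 C=1993728/427795] → run C
t=18: vr[A=6144/1277 B=6144/1277 C=3301376/427795] → run A
t=19: vr[A=7168/1277 B=6144/1277 C=3301376/427795] → run B
t=20: vr[A=7168/1277 C=3301376/427795] → run A
t=21: vr[C=3301376/427795] → run C
t=22: vr[C=4609024/427795] → run C
t=23: vr[C=5916672/427795] → run C
t=24: vr[C=1444864/85559] → run C
t=25: (idle)
t=26: (idle)
t=27: (idle)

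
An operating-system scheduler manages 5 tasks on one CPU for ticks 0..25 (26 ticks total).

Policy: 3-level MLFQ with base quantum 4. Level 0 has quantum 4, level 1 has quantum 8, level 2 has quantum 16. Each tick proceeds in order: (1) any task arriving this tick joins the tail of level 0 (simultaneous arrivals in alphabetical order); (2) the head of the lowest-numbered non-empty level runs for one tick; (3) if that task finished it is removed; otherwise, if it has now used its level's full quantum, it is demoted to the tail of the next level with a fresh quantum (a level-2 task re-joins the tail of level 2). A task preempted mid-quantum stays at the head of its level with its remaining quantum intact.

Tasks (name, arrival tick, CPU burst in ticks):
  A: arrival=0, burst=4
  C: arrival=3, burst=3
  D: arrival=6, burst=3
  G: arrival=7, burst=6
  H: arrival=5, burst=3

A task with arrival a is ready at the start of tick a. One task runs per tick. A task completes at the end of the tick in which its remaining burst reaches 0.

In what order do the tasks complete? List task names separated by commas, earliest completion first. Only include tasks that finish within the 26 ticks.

t=0: L0/L1/L2 = A/-/- → run A
t=1: L0/L1/L2 = A/-/- → run A
t=2: L0/L1/L2 = A/-/- → run A
t=3: L0/L1/L2 = AC/-/- → run A
t=4: L0/L1/L2 = C/-/- → run C
t=5: L0/L1/L2 = CH/-/- → run C
t=6: L0/L1/L2 = CHD/-/- → run C
t=7: L0/L1/L2 = HDG/-/- → run H
t=8: L0/L1/L2 = HDG/-/- → run H
t=9: L0/L1/L2 = HDG/-/- → run H
t=10: L0/L1/L2 = DG/-/- → run D
t=11: L0/L1/L2 = DG/-/- → run D
t=12: L0/L1/L2 = DG/-/- → run D
t=13: L0/L1/L2 = G/-/- → run G
t=14: L0/L1/L2 = G/-/- → run G
t=15: L0/L1/L2 = G/-/- → run G
t=16: L0/L1/L2 = G/-/- → run G
t=17: L0/L1/L2 = -/G/- → run G
t=18: L0/L1/L2 = -/G/- → run G
t=19: (idle)
t=20: (idle)
t=21: (idle)
t=22: (idle)
t=23: (idle)
t=24: (idle)
t=25: (idle)

completion order = A, C, H, D, G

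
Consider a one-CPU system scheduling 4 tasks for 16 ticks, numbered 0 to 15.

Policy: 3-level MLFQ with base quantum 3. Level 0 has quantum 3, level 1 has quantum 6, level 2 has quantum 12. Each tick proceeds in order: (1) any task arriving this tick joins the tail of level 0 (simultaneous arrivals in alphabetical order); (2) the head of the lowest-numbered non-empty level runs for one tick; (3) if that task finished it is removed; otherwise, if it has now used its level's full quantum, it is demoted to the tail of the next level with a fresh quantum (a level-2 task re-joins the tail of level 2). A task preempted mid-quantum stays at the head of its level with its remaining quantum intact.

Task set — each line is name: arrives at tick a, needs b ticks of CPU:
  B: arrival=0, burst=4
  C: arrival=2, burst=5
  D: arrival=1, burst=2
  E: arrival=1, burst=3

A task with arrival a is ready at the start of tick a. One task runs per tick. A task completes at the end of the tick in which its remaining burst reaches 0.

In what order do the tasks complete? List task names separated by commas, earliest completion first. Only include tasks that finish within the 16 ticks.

completion order = D, E, B, C

t=0: L0/L1/L2 = B/-/- → run B
t=1: L0/L1/L2 = BDE/-/- → run B
t=2: L0/L1/L2 = BDEC/-/- → run B
t=3: L0/L1/L2 = DEC/B/- → run D
t=4: L0/L1/L2 = DEC/B/- → run D
t=5: L0/L1/L2 = EC/B/- → run E
t=6: L0/L1/L2 = EC/B/- → run E
t=7: L0/L1/L2 = EC/B/- → run E
t=8: L0/L1/L2 = C/B/- → run C
t=9: L0/L1/L2 = C/B/- → run C
t=10: L0/L1/L2 = C/B/- → run C
t=11: L0/L1/L2 = -/BC/- → run B
t=12: L0/L1/L2 = -/C/- → run C
t=13: L0/L1/L2 = -/C/- → run C
t=14: (idle)
t=15: (idle)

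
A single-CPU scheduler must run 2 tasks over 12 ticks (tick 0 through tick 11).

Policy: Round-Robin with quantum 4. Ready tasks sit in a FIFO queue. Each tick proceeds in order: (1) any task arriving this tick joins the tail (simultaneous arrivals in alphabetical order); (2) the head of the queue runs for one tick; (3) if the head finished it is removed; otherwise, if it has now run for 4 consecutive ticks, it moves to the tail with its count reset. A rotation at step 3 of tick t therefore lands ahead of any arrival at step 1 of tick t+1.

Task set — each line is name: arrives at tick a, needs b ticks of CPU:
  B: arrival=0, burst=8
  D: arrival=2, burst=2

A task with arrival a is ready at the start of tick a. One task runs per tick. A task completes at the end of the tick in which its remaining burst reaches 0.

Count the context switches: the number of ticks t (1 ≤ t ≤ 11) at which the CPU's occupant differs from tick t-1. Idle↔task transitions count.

context switches = 3

t=0: queue=[B] q_used=0 → run B
t=1: queue=[B] q_used=1 → run B
t=2: queue=[B,D] q_used=2 → run B
t=3: queue=[B,D] q_used=3 → run B
t=4: queue=[D,B] q_used=0 → run D
t=5: queue=[D,B] q_used=1 → run D
t=6: queue=[B] q_used=0 → run B
t=7: queue=[B] q_used=1 → run B
t=8: queue=[B] q_used=2 → run B
t=9: queue=[B] q_used=3 → run B
t=10: (idle)
t=11: (idle)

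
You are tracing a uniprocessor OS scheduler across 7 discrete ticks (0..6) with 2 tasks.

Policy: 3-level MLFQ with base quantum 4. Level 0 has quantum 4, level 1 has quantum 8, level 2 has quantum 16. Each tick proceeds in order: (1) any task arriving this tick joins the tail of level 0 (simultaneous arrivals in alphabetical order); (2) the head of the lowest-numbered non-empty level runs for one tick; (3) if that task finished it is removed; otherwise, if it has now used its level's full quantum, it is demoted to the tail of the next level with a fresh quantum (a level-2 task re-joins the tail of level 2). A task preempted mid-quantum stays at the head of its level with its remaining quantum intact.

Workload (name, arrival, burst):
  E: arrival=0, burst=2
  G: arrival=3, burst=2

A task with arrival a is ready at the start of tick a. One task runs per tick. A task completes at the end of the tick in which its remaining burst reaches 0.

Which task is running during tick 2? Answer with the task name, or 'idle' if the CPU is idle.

running at tick 2 = idle

t=0: L0/L1/L2 = E/-/- → run E
t=1: L0/L1/L2 = E/-/- → run E
t=2: (idle)
t=3: L0/L1/L2 = G/-/- → run G
t=4: L0/L1/L2 = G/-/- → run G
t=5: (idle)
t=6: (idle)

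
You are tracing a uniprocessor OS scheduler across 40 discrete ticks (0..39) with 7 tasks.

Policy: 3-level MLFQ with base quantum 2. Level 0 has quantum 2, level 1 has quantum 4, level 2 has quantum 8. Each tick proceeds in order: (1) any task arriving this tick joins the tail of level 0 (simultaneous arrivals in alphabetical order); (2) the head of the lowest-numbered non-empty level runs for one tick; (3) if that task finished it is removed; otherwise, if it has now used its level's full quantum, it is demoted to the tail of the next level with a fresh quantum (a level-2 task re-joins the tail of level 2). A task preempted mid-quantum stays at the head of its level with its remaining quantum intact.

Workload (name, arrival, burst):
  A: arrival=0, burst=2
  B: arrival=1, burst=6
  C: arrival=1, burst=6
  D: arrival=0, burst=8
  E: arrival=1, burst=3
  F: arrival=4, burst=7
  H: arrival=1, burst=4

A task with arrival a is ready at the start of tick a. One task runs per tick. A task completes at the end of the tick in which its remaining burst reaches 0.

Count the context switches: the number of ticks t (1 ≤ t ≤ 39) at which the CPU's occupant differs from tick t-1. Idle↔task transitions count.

context switches = 15

t=0: L0/L1/L2 = AD/-/- → run A
t=1: L0/L1/L2 = ADBCEH/-/- → run A
t=2: L0/L1/L2 = DBCEH/-/- → run D
t=3: L0/L1/L2 = DBCEH/-/- → run D
t=4: L0/L1/L2 = BCEHF/D/- → run B
t=5: L0/L1/L2 = BCEHF/D/- → run B
t=6: L0/L1/L2 = CEHF/DB/- → run C
t=7: L0/L1/L2 = CEHF/DB/- → run C
t=8: L0/L1/L2 = EHF/DBC/- → run E
t=9: L0/L1/L2 = EHF/DBC/- → run E
t=10: L0/L1/L2 = HF/DBCE/- → run H
t=11: L0/L1/L2 = HF/DBCE/- → run H
t=12: L0/L1/L2 = F/DBCEH/- → run F
t=13: L0/L1/L2 = F/DBCEH/- → run F
t=14: L0/L1/L2 = -/DBCEHF/- → run D
t=15: L0/L1/L2 = -/DBCEHF/- → run D
t=16: L0/L1/L2 = -/DBCEHF/- → run D
t=17: L0/L1/L2 = -/DBCEHF/- → run D
t=18: L0/L1/L2 = -/BCEHF/D → run B
t=19: L0/L1/L2 = -/BCEHF/D → run B
t=20: L0/L1/L2 = -/BCEHF/D → run B
t=21: L0/L1/L2 = -/BCEHF/D → run B
t=22: L0/L1/L2 = -/CEHF/D → run C
t=23: L0/L1/L2 = -/CEHF/D → run C
t=24: L0/L1/L2 = -/CEHF/D → run C
t=25: L0/L1/L2 = -/CEHF/D → run C
t=26: L0/L1/L2 = -/EHF/D → run E
t=27: L0/L1/L2 = -/HF/D → run H
t=28: L0/L1/L2 = -/HF/D → run H
t=29: L0/L1/L2 = -/F/D → run F
t=30: L0/L1/L2 = -/F/D → run F
t=31: L0/L1/L2 = -/F/D → run F
t=32: L0/L1/L2 = -/F/D → run F
t=33: L0/L1/L2 = -/-/DF → run D
t=34: L0/L1/L2 = -/-/DF → run D
t=35: L0/L1/L2 = -/-/F → run F
t=36: (idle)
t=37: (idle)
t=38: (idle)
t=39: (idle)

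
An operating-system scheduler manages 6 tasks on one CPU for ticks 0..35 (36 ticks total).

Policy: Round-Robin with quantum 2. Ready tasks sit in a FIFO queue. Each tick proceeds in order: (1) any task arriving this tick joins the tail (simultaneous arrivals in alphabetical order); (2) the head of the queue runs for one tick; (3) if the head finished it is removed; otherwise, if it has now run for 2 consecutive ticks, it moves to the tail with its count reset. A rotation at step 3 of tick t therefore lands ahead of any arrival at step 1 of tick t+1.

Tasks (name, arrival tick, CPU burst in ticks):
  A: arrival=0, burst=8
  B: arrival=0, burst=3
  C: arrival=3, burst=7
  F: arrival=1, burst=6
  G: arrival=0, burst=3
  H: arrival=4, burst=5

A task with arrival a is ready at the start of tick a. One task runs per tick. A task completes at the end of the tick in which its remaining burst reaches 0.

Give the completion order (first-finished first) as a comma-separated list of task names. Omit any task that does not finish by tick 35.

completion order = B, G, F, A, H, C

t=0: queue=[A,B,G] q_used=0 → run A
t=1: queue=[A,B,G,F] q_used=1 → run A
t=2: queue=[B,G,F,A] q_used=0 → run B
t=3: queue=[B,G,F,A,C] q_used=1 → run B
t=4: queue=[G,F,A,C,B,H] q_used=0 → run G
t=5: queue=[G,F,A,C,B,H] q_used=1 → run G
t=6: queue=[F,A,C,B,H,G] q_used=0 → run F
t=7: queue=[F,A,C,B,H,G] q_used=1 → run F
t=8: queue=[A,C,B,H,G,F] q_used=0 → run A
t=9: queue=[A,C,B,H,G,F] q_used=1 → run A
t=10: queue=[C,B,H,G,F,A] q_used=0 → run C
t=11: queue=[C,B,H,G,F,A] q_used=1 → run C
t=12: queue=[B,H,G,F,A,C] q_used=0 → run B
t=13: queue=[H,G,F,A,C] q_used=0 → run H
t=14: queue=[H,G,F,A,C] q_used=1 → run H
t=15: queue=[G,F,A,C,H] q_used=0 → run G
t=16: queue=[F,A,C,H] q_used=0 → run F
t=17: queue=[F,A,C,H] q_used=1 → run F
t=18: queue=[A,C,H,F] q_used=0 → run A
t=19: queue=[A,C,H,F] q_used=1 → run A
t=20: queue=[C,H,F,A] q_used=0 → run C
t=21: queue=[C,H,F,A] q_used=1 → run C
t=22: queue=[H,F,A,C] q_used=0 → run H
t=23: queue=[H,F,A,C] q_used=1 → run H
t=24: queue=[F,A,C,H] q_used=0 → run F
t=25: queue=[F,A,C,H] q_used=1 → run F
t=26: queue=[A,C,H] q_used=0 → run A
t=27: queue=[A,C,H] q_used=1 → run A
t=28: queue=[C,H] q_used=0 → run C
t=29: queue=[C,H] q_used=1 → run C
t=30: queue=[H,C] q_used=0 → run H
t=31: queue=[C] q_used=0 → run C
t=32: (idle)
t=33: (idle)
t=34: (idle)
t=35: (idle)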